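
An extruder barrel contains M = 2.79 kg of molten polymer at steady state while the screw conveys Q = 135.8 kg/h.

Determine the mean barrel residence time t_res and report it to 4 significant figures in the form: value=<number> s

value=73.96 s

Throughput in SI: Q_s = 135.8 kg/h ÷ 3600 s/h = 0.0377222 kg/s
t_res = M / Q_s = 2.79 / 0.0377222 = 73.9617 s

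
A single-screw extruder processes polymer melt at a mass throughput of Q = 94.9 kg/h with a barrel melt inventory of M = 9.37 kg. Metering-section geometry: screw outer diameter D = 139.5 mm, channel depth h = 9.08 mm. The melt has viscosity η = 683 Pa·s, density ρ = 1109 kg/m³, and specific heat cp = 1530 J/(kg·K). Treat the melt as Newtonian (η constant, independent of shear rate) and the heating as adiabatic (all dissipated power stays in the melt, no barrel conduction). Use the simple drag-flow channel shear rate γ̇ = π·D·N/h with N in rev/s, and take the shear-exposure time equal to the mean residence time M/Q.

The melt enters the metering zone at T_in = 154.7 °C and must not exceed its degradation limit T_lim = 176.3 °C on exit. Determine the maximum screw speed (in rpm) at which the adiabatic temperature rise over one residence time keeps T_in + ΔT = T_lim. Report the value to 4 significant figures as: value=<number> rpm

value=15.27 rpm

Throughput in SI: Q_s = 94.9 kg/h ÷ 3600 s/h = 0.0263611 kg/s
t_res = M / Q_s = 9.37 ÷ 0.0263611 = 355.448 s
Convert to metres: D = 0.1395 m, h = 0.00908 m
ΔT_a = T_lim − T_in = 176.3 − 154.7 = 21.6 K
γ̇_max² = ΔT_a·ρ·cp / (η·t_res) = [21.6 × 1109 × 1530] / [683 × 355.448] = 150.966 s⁻²
γ̇_max = sqrt(150.966) = 12.2868 s⁻¹
N_max = γ̇_max·h / (π·D) = 12.2868 · 0.00908 / (π · 0.1395) = 0.254567 rev/s = 15.274 rpm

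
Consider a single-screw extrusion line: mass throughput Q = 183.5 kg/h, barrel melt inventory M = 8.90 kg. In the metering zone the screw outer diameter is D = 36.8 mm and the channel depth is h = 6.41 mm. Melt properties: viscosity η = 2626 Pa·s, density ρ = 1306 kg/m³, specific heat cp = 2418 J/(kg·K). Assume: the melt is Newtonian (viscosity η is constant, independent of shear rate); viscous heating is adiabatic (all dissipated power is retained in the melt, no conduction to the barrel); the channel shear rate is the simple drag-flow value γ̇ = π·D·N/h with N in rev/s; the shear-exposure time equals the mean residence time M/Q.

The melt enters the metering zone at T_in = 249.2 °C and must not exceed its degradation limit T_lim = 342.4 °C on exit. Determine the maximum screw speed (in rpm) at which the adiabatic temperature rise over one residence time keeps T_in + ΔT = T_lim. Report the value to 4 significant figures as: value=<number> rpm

Convert throughput: Q = 183.5 kg/h = 183.5/3600 = 0.0509722 kg/s
t_res = M / Q_s = 8.90 ÷ 0.0509722 = 174.605 s
D = 36.8 mm = 0.0368 m;  h = 6.41 mm = 0.00641 m
Allowable rise: ΔT_a = T_lim − T_in = 342.4 − 249.2 = 93.2 K
γ̇_max² = ΔT_a·ρ·cp/(η·t_res) = 93.2·1306·2418/(2626·174.605) = 641.895 s⁻²
Take the square root: γ̇_max = √(641.895) = 25.3357 s⁻¹
N_max = γ̇_max h / (πD) = 25.3357·0.00641/(π·0.0368) = 1.40473 rev/s → ×60 = 84.2837 rpm

value=84.28 rpm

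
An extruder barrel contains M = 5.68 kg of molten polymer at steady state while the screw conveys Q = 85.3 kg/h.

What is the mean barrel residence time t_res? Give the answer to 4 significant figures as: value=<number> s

Q_s = Q / 3600 = 85.3 / 3600 = 0.0236944 kg/s
t_res = M / Q_s = 5.68 ÷ 0.0236944 = 239.719 s

value=239.7 s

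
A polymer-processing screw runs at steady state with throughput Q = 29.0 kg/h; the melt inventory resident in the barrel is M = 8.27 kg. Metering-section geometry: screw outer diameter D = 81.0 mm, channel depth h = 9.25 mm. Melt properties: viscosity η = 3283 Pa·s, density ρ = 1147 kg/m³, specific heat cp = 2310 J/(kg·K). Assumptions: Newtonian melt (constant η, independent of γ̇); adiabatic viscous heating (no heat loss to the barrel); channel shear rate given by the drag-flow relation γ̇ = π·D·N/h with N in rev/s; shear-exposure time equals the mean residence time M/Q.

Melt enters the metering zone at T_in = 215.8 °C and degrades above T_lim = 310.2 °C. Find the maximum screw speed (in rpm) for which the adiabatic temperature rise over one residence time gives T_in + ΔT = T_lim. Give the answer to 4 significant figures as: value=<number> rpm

Convert throughput: Q = 29.0 kg/h = 29.0/3600 = 0.00805556 kg/s
t_res = M / Q_s = 8.27 ÷ 0.00805556 = 1026.62 s
Convert to metres: D = 0.081 m, h = 0.00925 m
Allowable rise: ΔT_a = T_lim − T_in = 310.2 − 215.8 = 94.4 K
γ̇_max² = ΔT_a·ρ·cp / (η·t_res) = [94.4 × 1147 × 2310] / [3283 × 1026.62] = 74.2107 s⁻²
γ̇_max = sqrt(74.2107) = 8.61456 s⁻¹
N_max = γ̇_max·h / (π·D) = 8.61456 · 0.00925 / (π · 0.081) = 0.313141 rev/s = 18.7885 rpm

value=18.79 rpm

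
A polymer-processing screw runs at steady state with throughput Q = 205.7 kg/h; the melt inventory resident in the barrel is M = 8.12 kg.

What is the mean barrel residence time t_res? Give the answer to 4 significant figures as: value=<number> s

Q_s = Q / 3600 = 205.7 / 3600 = 0.0571389 kg/s
t_res = M / Q_s = 8.12 ÷ 0.0571389 = 142.11 s

value=142.1 s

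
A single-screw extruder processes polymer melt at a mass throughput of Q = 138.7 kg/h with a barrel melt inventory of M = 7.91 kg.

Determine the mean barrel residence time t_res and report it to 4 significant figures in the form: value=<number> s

value=205.3 s

Q_s = Q / 3600 = 138.7 / 3600 = 0.0385278 kg/s
t_res = M / Q_s = 7.91 / 0.0385278 = 205.306 s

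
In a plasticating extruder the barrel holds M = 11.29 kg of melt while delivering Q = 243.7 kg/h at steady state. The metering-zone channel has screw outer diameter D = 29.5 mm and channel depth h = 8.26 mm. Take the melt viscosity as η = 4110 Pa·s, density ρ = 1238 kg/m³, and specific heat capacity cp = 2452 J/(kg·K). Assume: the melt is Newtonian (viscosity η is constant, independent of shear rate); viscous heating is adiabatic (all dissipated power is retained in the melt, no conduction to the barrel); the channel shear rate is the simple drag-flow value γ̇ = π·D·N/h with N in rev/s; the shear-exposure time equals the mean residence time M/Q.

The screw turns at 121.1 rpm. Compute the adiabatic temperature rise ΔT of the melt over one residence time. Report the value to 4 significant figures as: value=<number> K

Throughput in SI: Q_s = 243.7 kg/h ÷ 3600 s/h = 0.0676944 kg/s
Mean residence time: t_res = M/Q_s = 11.29 kg / 0.0676944 kg/s = 166.779 s
D = 29.5 mm = 0.0295 m;  h = 8.26 mm = 0.00826 m;  N = 121.1 rpm / 60 = 2.01833 rev/s
γ̇ = π D N / h = (π)(0.0295)(2.01833) / 0.00826 = 22.6456 s⁻¹
Adiabatic rise: ΔT = η γ̇² t_res / (ρ cp) = 4110·(22.6456)²·166.779 / (1238·2452) = 115.801 K

value=115.8 K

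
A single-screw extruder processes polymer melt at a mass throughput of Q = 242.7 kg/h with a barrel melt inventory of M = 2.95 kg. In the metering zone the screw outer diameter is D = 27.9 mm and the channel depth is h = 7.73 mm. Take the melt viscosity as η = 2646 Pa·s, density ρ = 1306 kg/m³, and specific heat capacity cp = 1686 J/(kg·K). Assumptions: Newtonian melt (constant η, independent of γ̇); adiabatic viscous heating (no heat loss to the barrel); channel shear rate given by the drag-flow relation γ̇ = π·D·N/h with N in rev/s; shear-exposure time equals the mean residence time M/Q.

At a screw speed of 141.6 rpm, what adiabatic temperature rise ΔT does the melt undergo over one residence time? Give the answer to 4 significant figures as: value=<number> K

value=37.65 K

Convert throughput: Q = 242.7 kg/h = 242.7/3600 = 0.0674167 kg/s
t_res = M / Q_s = 2.95 ÷ 0.0674167 = 43.7577 s
Geometry in metres: D = 27.9 mm → 0.0279 m, h = 7.73 mm → 0.00773 m; screw speed N = 141.6 rpm = 2.36 rev/s
γ̇ = π D N / h = (π)(0.0279)(2.36) / 0.00773 = 26.76 s⁻¹
ΔT = η·γ̇²·t_res/(ρ·cp) = [2646 × 26.76² × 43.7577] / [1306 × 1686] = 37.6545 K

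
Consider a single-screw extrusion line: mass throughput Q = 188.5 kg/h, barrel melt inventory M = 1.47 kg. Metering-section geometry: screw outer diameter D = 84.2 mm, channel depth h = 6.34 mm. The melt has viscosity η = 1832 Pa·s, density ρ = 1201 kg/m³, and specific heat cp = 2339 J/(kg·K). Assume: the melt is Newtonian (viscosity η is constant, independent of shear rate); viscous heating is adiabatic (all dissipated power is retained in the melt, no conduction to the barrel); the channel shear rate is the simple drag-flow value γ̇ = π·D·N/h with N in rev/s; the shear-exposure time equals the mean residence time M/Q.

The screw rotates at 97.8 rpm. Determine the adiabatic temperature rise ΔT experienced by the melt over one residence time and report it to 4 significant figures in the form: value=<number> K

value=84.68 K

Throughput in SI: Q_s = 188.5 kg/h ÷ 3600 s/h = 0.0523611 kg/s
t_res = M / Q_s = 1.47 ÷ 0.0523611 = 28.0743 s
D = 84.2 mm = 0.0842 m;  h = 6.34 mm = 0.00634 m;  N = 97.8 rpm / 60 = 1.63 rev/s
γ̇ = π·D·N / h = π · 0.0842 · 1.63 / 0.00634 = 68.008 s⁻¹
ΔT = η·γ̇²·t_res/(ρ·cp) = [1832 × 68.008² × 28.0743] / [1201 × 2339] = 84.6801 K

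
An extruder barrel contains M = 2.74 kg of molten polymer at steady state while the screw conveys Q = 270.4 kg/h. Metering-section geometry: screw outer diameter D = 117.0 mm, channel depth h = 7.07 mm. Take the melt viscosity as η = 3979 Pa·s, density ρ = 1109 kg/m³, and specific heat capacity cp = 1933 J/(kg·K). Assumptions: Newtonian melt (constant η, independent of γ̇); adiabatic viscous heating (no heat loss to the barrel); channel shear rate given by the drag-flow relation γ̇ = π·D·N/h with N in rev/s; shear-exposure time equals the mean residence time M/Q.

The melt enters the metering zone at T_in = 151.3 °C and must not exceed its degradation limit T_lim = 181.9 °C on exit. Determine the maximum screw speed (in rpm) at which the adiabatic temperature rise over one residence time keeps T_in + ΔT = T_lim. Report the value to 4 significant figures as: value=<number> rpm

Convert throughput: Q = 270.4 kg/h = 270.4/3600 = 0.0751111 kg/s
Mean residence time: t_res = M/Q_s = 2.74 kg / 0.0751111 kg/s = 36.4793 s
Convert to metres: D = 0.117 m, h = 0.00707 m
ΔT_a = T_lim − T_in = 181.9 − 151.3 = 30.6 K
γ̇_max² = ΔT_a·ρ·cp/(η·t_res) = 30.6·1109·1933/(3979·36.4793) = 451.923 s⁻²
Take the square root: γ̇_max = √(451.923) = 21.2585 s⁻¹
N_max = γ̇_max·h / (π·D) = 21.2585 · 0.00707 / (π · 0.117) = 0.408899 rev/s = 24.5339 rpm

value=24.53 rpm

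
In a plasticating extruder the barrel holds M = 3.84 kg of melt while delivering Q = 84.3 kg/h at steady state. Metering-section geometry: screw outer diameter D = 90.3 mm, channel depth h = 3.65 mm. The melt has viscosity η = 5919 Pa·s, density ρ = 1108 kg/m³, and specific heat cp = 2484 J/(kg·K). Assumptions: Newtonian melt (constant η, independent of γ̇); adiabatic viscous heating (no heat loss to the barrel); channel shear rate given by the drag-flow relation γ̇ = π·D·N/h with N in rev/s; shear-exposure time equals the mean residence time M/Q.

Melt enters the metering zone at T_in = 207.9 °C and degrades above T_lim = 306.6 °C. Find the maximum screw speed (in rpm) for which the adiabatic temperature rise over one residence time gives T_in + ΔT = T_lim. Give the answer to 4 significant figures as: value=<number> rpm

value=12.91 rpm

Throughput in SI: Q_s = 84.3 kg/h ÷ 3600 s/h = 0.0234167 kg/s
t_res = M / Q_s = 3.84 / 0.0234167 = 163.986 s
Geometry in SI: D = 90.3 mm → 0.0903 m, h = 3.65 mm → 0.00365 m
ΔT_a = T_lim − T_in = 306.6 − 207.9 = 98.7 K
γ̇_max² = ΔT_a·ρ·cp/(η·t_res) = 98.7·1108·2484/(5919·163.986) = 279.868 s⁻²
γ̇_max = √279.868 = 16.7293 s⁻¹
N_max = γ̇_max h / (πD) = 16.7293·0.00365/(π·0.0903) = 0.215245 rev/s → ×60 = 12.9147 rpm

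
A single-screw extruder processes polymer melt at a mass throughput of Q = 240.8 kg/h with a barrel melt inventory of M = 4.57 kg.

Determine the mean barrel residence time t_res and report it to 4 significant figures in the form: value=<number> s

Throughput in SI: Q_s = 240.8 kg/h ÷ 3600 s/h = 0.0668889 kg/s
t_res = M / Q_s = 4.57 / 0.0668889 = 68.3223 s

value=68.32 s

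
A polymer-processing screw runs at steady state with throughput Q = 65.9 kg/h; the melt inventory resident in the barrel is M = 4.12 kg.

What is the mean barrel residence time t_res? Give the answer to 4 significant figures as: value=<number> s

Throughput in SI: Q_s = 65.9 kg/h ÷ 3600 s/h = 0.0183056 kg/s
t_res = M / Q_s = 4.12 ÷ 0.0183056 = 225.068 s

value=225.1 s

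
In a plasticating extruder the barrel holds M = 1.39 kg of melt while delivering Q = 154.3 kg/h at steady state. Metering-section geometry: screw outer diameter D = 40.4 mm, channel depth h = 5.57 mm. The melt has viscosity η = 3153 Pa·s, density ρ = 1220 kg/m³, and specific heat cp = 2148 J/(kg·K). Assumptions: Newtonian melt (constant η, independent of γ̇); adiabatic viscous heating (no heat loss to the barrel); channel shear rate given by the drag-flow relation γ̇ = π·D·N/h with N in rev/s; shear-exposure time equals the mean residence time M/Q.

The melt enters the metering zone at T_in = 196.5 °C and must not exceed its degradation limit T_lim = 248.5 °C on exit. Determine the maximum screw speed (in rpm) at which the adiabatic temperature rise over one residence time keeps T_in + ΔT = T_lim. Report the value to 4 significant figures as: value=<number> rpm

value=96.12 rpm

Q_s = Q / 3600 = 154.3 / 3600 = 0.0428611 kg/s
Mean residence time: t_res = M/Q_s = 1.39 kg / 0.0428611 kg/s = 32.4303 s
Geometry in SI: D = 40.4 mm → 0.0404 m, h = 5.57 mm → 0.00557 m
Allowable rise: ΔT_a = T_lim − T_in = 248.5 − 196.5 = 52 K
Invert ΔT = ηγ̇²t_res/(ρcp) for γ̇: γ̇_max² = ΔT_a ρ cp / (η t_res) = 52·1220·2148 / (3153·32.4303) = 1332.67 s⁻²
γ̇_max = √1332.67 = 36.5057 s⁻¹
N_max = γ̇_max·h / (π·D) = 36.5057 · 0.00557 / (π · 0.0404) = 1.60208 rev/s = 96.125 rpm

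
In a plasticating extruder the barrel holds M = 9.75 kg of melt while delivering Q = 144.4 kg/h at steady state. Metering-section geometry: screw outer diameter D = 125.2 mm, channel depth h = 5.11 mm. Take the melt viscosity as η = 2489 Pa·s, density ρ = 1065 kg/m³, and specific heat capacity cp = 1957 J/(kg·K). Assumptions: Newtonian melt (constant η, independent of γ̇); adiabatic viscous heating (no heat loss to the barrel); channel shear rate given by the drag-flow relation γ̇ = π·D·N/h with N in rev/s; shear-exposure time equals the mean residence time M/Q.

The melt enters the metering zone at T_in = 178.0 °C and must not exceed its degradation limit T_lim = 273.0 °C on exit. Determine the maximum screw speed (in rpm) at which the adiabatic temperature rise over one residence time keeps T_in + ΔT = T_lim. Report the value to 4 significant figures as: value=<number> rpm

Convert throughput: Q = 144.4 kg/h = 144.4/3600 = 0.0401111 kg/s
Mean residence time: t_res = M/Q_s = 9.75 kg / 0.0401111 kg/s = 243.075 s
Convert to metres: D = 0.1252 m, h = 0.00511 m
ΔT_a = T_lim − T_in = 273.0 − 178.0 = 95 K
γ̇_max² = ΔT_a·ρ·cp/(η·t_res) = 95·1065·1957/(2489·243.075) = 327.265 s⁻²
γ̇_max = sqrt(327.265) = 18.0905 s⁻¹
N_max = γ̇_max h / (πD) = 18.0905·0.00511/(π·0.1252) = 0.235026 rev/s → ×60 = 14.1016 rpm

value=14.10 rpm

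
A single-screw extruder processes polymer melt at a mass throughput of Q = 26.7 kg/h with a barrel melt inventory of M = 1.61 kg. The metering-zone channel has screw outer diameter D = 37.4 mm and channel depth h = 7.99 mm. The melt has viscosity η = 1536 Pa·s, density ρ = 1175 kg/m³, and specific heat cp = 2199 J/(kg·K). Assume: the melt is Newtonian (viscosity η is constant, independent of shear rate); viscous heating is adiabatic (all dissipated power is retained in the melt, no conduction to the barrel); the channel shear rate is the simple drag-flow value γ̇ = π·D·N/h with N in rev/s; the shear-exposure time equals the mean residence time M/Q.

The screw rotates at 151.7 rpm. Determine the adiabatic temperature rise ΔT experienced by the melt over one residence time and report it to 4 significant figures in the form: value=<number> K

Q_s = Q / 3600 = 26.7 / 3600 = 0.00741667 kg/s
t_res = M / Q_s = 1.61 ÷ 0.00741667 = 217.079 s
Convert to SI: D = 0.0374 m, h = 0.00799 m, N = 151.7/60 = 2.52833 rev/s
γ̇ = π D N / h = (π)(0.0374)(2.52833) / 0.00799 = 37.18 s⁻¹
Adiabatic rise: ΔT = η γ̇² t_res / (ρ cp) = 1536·(37.18)²·217.079 / (1175·2199) = 178.387 K

value=178.4 K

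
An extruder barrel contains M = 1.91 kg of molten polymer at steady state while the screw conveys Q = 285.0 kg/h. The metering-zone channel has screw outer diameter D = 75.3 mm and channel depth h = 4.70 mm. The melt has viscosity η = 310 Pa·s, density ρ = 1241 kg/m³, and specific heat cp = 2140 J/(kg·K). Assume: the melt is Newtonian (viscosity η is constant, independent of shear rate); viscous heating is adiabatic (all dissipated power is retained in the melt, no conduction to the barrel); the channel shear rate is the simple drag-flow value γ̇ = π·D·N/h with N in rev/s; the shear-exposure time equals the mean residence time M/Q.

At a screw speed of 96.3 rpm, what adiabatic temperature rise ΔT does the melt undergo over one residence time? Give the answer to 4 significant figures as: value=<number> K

value=18.38 K

Convert throughput: Q = 285.0 kg/h = 285.0/3600 = 0.0791667 kg/s
t_res = M / Q_s = 1.91 / 0.0791667 = 24.1263 s
Convert to SI: D = 0.0753 m, h = 0.0047 m, N = 96.3/60 = 1.605 rev/s
γ̇ = π·D·N / h = π · 0.0753 · 1.605 / 0.0047 = 80.7834 s⁻¹
ΔT = η·γ̇²·t_res / (ρ·cp) = 310 · (80.7834)² · 24.1263 / (1241 · 2140) = 18.3785 K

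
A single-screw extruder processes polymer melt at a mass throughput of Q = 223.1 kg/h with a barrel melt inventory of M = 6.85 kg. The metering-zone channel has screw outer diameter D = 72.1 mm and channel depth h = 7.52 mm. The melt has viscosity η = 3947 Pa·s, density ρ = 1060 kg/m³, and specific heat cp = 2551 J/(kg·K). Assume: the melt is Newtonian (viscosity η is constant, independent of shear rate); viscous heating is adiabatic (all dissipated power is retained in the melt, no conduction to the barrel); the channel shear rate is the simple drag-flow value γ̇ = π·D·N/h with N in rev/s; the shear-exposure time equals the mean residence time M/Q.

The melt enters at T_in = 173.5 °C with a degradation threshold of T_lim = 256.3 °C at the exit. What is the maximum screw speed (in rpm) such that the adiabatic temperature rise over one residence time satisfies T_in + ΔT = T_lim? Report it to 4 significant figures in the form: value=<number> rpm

value=45.13 rpm

Q_s = Q / 3600 = 223.1 / 3600 = 0.0619722 kg/s
Mean residence time: t_res = M/Q_s = 6.85 kg / 0.0619722 kg/s = 110.533 s
Geometry in SI: D = 72.1 mm → 0.0721 m, h = 7.52 mm → 0.00752 m
ΔT_a = T_lim − T_in = 256.3 − 173.5 = 82.8 K
γ̇_max² = ΔT_a·ρ·cp / (η·t_res) = [82.8 × 1060 × 2551] / [3947 × 110.533] = 513.199 s⁻²
Take the square root: γ̇_max = √(513.199) = 22.6539 s⁻¹
Solve γ̇ = πDN/h for N: N_max = γ̇_max·h/(π·D) = 22.6539 × 0.00752 / (π × 0.0721) = 0.7521 rev/s = 45.126 rpm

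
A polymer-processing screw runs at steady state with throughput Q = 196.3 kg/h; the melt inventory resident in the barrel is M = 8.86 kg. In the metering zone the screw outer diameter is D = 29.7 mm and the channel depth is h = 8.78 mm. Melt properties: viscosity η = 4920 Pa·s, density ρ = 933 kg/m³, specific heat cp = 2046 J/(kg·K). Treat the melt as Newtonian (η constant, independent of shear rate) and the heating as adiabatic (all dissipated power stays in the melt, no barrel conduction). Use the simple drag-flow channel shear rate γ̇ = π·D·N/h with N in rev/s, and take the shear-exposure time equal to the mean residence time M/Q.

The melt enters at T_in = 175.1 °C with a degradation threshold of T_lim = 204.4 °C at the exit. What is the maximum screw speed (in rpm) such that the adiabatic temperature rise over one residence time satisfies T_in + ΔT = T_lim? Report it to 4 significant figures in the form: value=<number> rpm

value=47.23 rpm

Q_s = Q / 3600 = 196.3 / 3600 = 0.0545278 kg/s
t_res = M / Q_s = 8.86 / 0.0545278 = 162.486 s
Geometry in SI: D = 29.7 mm → 0.0297 m, h = 8.78 mm → 0.00878 m
Allowable rise: ΔT_a = T_lim − T_in = 204.4 − 175.1 = 29.3 K
γ̇_max² = ΔT_a·ρ·cp/(η·t_res) = 29.3·933·2046/(4920·162.486) = 69.9639 s⁻²
γ̇_max = sqrt(69.9639) = 8.36444 s⁻¹
Solve γ̇ = πDN/h for N: N_max = γ̇_max·h/(π·D) = 8.36444 × 0.00878 / (π × 0.0297) = 0.787091 rev/s = 47.2255 rpm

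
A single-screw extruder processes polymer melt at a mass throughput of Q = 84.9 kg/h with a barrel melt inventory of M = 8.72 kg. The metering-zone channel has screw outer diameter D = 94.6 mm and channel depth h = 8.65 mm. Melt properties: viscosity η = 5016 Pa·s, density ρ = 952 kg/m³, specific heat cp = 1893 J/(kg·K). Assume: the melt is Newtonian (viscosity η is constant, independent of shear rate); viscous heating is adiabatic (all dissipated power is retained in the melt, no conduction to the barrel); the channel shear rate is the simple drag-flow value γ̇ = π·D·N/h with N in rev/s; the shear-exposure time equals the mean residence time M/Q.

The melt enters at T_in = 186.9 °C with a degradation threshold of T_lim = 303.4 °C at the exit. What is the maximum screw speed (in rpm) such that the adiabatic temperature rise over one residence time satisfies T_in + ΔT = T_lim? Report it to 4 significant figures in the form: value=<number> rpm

value=18.58 rpm

Q_s = Q / 3600 = 84.9 / 3600 = 0.0235833 kg/s
t_res = M / Q_s = 8.72 ÷ 0.0235833 = 369.753 s
D = 94.6 mm = 0.0946 m;  h = 8.65 mm = 0.00865 m
ΔT_a = T_lim − T_in = 303.4 °C − 186.9 °C = 116.5 K
γ̇_max² = ΔT_a·ρ·cp/(η·t_res) = 116.5·952·1893/(5016·369.753) = 113.2 s⁻²
γ̇_max = sqrt(113.2) = 10.6395 s⁻¹
N_max = γ̇_max·h / (π·D) = 10.6395 · 0.00865 / (π · 0.0946) = 0.309669 rev/s = 18.5801 rpm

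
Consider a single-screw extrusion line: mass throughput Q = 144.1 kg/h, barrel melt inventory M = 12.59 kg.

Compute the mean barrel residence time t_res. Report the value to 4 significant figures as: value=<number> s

value=314.5 s

Convert throughput: Q = 144.1 kg/h = 144.1/3600 = 0.0400278 kg/s
t_res = M / Q_s = 12.59 / 0.0400278 = 314.532 s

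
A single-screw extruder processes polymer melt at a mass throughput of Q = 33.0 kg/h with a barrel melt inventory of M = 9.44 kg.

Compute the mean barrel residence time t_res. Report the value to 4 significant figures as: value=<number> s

Throughput in SI: Q_s = 33.0 kg/h ÷ 3600 s/h = 0.00916667 kg/s
Mean residence time: t_res = M/Q_s = 9.44 kg / 0.00916667 kg/s = 1029.82 s

value=1030. s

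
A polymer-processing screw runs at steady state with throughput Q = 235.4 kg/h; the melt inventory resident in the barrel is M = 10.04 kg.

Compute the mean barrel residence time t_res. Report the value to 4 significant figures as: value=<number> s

Convert throughput: Q = 235.4 kg/h = 235.4/3600 = 0.0653889 kg/s
Mean residence time: t_res = M/Q_s = 10.04 kg / 0.0653889 kg/s = 153.543 s

value=153.5 s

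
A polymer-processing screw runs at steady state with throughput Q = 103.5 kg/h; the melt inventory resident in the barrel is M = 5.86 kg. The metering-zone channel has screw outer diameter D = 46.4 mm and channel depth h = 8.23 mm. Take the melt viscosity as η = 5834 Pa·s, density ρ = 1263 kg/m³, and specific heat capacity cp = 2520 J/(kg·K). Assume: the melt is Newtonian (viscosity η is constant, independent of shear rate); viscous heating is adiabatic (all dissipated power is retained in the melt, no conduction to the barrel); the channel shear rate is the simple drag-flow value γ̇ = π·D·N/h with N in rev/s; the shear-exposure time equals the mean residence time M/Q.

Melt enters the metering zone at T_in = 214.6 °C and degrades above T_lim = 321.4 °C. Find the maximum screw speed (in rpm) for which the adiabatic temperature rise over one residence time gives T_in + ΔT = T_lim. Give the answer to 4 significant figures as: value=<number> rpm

value=57.27 rpm

Convert throughput: Q = 103.5 kg/h = 103.5/3600 = 0.02875 kg/s
t_res = M / Q_s = 5.86 ÷ 0.02875 = 203.826 s
Convert to metres: D = 0.0464 m, h = 0.00823 m
ΔT_a = T_lim − T_in = 321.4 − 214.6 = 106.8 K
Invert ΔT = ηγ̇²t_res/(ρcp) for γ̇: γ̇_max² = ΔT_a ρ cp / (η t_res) = 106.8·1263·2520 / (5834·203.826) = 285.857 s⁻²
γ̇_max = √285.857 = 16.9073 s⁻¹
N_max = γ̇_max·h / (π·D) = 16.9073 · 0.00823 / (π · 0.0464) = 0.954567 rev/s = 57.274 rpm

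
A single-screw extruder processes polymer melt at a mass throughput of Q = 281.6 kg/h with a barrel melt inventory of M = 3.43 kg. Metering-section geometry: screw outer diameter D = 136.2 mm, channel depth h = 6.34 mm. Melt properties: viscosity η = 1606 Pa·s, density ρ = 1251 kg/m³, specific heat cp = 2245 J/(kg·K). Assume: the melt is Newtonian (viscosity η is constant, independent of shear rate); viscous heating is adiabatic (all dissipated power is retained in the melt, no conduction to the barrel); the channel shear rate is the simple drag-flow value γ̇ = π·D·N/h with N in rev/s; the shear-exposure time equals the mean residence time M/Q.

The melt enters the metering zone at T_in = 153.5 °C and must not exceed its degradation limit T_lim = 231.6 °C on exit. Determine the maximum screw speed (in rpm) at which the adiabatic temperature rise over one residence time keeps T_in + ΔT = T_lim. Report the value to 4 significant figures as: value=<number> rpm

value=49.62 rpm

Q_s = Q / 3600 = 281.6 / 3600 = 0.0782222 kg/s
t_res = M / Q_s = 3.43 / 0.0782222 = 43.8494 s
D = 136.2 mm = 0.1362 m;  h = 6.34 mm = 0.00634 m
ΔT_a = T_lim − T_in = 231.6 °C − 153.5 °C = 78.1 K
γ̇_max² = ΔT_a·ρ·cp/(η·t_res) = 78.1·1251·2245/(1606·43.8494) = 3114.69 s⁻²
γ̇_max = sqrt(3114.69) = 55.8094 s⁻¹
N_max = γ̇_max·h / (π·D) = 55.8094 · 0.00634 / (π · 0.1362) = 0.826932 rev/s = 49.6159 rpm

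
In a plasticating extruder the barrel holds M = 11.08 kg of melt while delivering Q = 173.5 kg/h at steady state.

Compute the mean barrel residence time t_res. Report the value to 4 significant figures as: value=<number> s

value=229.9 s

Q_s = Q / 3600 = 173.5 / 3600 = 0.0481944 kg/s
Mean residence time: t_res = M/Q_s = 11.08 kg / 0.0481944 kg/s = 229.902 s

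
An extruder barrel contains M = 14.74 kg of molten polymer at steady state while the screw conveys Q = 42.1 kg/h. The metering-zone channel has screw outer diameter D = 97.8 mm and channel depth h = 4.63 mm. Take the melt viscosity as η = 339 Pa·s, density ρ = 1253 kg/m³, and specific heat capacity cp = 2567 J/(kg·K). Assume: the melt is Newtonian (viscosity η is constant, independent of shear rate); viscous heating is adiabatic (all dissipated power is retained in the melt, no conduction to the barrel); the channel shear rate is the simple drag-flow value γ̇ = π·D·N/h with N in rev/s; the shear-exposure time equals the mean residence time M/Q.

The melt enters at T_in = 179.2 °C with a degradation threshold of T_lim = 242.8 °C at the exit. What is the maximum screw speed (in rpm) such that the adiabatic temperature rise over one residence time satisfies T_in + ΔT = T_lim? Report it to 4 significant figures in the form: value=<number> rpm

value=19.78 rpm

Convert throughput: Q = 42.1 kg/h = 42.1/3600 = 0.0116944 kg/s
t_res = M / Q_s = 14.74 / 0.0116944 = 1260.43 s
D = 97.8 mm = 0.0978 m;  h = 4.63 mm = 0.00463 m
ΔT_a = T_lim − T_in = 242.8 − 179.2 = 63.6 K
γ̇_max² = ΔT_a·ρ·cp/(η·t_res) = 63.6·1253·2567/(339·1260.43) = 478.758 s⁻²
γ̇_max = sqrt(478.758) = 21.8805 s⁻¹
N_max = γ̇_max h / (πD) = 21.8805·0.00463/(π·0.0978) = 0.329724 rev/s → ×60 = 19.7834 rpm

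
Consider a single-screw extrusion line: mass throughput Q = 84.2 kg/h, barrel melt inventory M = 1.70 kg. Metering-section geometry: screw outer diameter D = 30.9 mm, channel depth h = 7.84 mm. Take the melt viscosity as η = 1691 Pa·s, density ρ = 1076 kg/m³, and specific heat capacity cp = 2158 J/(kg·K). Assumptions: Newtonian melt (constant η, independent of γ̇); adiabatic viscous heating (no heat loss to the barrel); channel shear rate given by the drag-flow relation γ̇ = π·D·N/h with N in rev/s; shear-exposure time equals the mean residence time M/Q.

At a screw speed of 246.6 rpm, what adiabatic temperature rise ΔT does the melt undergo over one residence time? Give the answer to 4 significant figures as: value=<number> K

Convert throughput: Q = 84.2 kg/h = 84.2/3600 = 0.0233889 kg/s
Mean residence time: t_res = M/Q_s = 1.70 kg / 0.0233889 kg/s = 72.6841 s
Convert to SI: D = 0.0309 m, h = 0.00784 m, N = 246.6/60 = 4.11 rev/s
γ̇ = π D N / h = (π)(0.0309)(4.11) / 0.00784 = 50.8902 s⁻¹
ΔT = η·γ̇²·t_res / (ρ·cp) = 1691 · (50.8902)² · 72.6841 / (1076 · 2158) = 137.084 K

value=137.1 K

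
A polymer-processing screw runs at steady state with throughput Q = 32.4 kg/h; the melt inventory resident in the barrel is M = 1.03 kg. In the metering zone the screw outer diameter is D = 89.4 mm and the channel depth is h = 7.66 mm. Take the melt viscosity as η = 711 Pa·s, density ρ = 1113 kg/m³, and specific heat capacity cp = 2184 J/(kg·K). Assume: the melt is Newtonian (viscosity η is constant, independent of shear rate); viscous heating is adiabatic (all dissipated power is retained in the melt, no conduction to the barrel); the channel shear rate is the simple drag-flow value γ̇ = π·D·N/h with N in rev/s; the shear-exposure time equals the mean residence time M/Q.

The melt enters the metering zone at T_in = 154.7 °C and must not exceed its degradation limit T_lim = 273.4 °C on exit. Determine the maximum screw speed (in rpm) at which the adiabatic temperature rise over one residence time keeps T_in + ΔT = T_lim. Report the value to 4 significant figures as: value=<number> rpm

Throughput in SI: Q_s = 32.4 kg/h ÷ 3600 s/h = 0.009 kg/s
Mean residence time: t_res = M/Q_s = 1.03 kg / 0.009 kg/s = 114.444 s
Geometry in SI: D = 89.4 mm → 0.0894 m, h = 7.66 mm → 0.00766 m
ΔT_a = T_lim − T_in = 273.4 °C − 154.7 °C = 118.7 K
γ̇_max² = ΔT_a·ρ·cp / (η·t_res) = [118.7 × 1113 × 2184] / [711 × 114.444] = 3545.96 s⁻²
Take the square root: γ̇_max = √(3545.96) = 59.548 s⁻¹
N_max = γ̇_max·h / (π·D) = 59.548 · 0.00766 / (π · 0.0894) = 1.62408 rev/s = 97.445 rpm

value=97.45 rpm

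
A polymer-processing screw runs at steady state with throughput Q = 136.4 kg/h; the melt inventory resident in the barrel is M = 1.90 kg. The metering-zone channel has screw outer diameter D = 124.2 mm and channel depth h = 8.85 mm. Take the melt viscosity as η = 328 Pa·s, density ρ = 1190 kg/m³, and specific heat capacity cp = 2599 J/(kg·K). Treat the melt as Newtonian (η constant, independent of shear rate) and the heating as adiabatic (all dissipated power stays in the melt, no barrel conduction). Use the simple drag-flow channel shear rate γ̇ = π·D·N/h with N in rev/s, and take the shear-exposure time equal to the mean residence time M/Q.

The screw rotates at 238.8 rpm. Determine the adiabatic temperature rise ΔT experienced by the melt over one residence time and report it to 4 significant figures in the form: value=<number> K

value=163.8 K

Throughput in SI: Q_s = 136.4 kg/h ÷ 3600 s/h = 0.0378889 kg/s
t_res = M / Q_s = 1.90 / 0.0378889 = 50.1466 s
Geometry in metres: D = 124.2 mm → 0.1242 m, h = 8.85 mm → 0.00885 m; screw speed N = 238.8 rpm = 3.98 rev/s
Shear rate: γ̇ = πDN/h = π·0.1242·3.98/0.00885 = 175.473 s⁻¹
ΔT = η·γ̇²·t_res / (ρ·cp) = 328 · (175.473)² · 50.1466 / (1190 · 2599) = 163.751 K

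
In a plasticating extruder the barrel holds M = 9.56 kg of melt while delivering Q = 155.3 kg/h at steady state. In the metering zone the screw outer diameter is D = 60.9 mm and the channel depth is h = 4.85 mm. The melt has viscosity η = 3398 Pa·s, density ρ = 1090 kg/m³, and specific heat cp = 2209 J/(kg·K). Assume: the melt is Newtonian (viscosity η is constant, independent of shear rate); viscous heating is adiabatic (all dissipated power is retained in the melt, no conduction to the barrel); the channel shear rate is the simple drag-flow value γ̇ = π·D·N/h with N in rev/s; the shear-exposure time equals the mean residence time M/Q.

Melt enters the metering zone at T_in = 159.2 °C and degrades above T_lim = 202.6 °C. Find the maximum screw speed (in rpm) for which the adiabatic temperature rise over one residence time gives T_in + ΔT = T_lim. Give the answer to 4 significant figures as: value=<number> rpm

Convert throughput: Q = 155.3 kg/h = 155.3/3600 = 0.0431389 kg/s
t_res = M / Q_s = 9.56 ÷ 0.0431389 = 221.61 s
Convert to metres: D = 0.0609 m, h = 0.00485 m
ΔT_a = T_lim − T_in = 202.6 − 159.2 = 43.4 K
γ̇_max² = ΔT_a·ρ·cp / (η·t_res) = [43.4 × 1090 × 2209] / [3398 × 221.61] = 138.771 s⁻²
γ̇_max = √138.771 = 11.7801 s⁻¹
Solve γ̇ = πDN/h for N: N_max = γ̇_max·h/(π·D) = 11.7801 × 0.00485 / (π × 0.0609) = 0.298624 rev/s = 17.9174 rpm

value=17.92 rpm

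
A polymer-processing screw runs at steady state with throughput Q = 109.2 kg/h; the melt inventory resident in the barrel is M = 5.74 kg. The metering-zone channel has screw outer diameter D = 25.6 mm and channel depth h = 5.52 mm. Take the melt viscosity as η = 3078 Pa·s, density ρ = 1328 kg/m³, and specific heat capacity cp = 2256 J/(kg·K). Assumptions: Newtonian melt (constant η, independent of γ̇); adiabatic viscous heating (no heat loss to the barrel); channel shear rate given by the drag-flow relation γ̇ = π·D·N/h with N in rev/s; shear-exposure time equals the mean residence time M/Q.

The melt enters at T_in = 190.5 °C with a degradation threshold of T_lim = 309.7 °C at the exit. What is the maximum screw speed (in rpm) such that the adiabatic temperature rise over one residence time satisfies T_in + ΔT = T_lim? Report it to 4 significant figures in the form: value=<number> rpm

Throughput in SI: Q_s = 109.2 kg/h ÷ 3600 s/h = 0.0303333 kg/s
Mean residence time: t_res = M/Q_s = 5.74 kg / 0.0303333 kg/s = 189.231 s
D = 25.6 mm = 0.0256 m;  h = 5.52 mm = 0.00552 m
ΔT_a = T_lim − T_in = 309.7 °C − 190.5 °C = 119.2 K
γ̇_max² = ΔT_a·ρ·cp/(η·t_res) = 119.2·1328·2256/(3078·189.231) = 613.131 s⁻²
γ̇_max = sqrt(613.131) = 24.7615 s⁻¹
N_max = γ̇_max·h / (π·D) = 24.7615 · 0.00552 / (π · 0.0256) = 1.69952 rev/s = 101.971 rpm

value=102.0 rpm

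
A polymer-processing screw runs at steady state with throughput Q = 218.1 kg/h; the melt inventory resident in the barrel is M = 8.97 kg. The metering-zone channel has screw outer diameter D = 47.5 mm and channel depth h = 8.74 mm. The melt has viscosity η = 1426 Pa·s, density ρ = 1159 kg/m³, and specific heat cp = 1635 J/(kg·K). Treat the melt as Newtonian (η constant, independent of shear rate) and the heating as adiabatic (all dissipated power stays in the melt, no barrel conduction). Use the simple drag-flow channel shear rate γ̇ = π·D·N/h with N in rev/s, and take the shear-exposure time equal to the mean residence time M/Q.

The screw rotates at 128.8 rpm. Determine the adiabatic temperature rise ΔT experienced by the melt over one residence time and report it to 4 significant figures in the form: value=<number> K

Convert throughput: Q = 218.1 kg/h = 218.1/3600 = 0.0605833 kg/s
Mean residence time: t_res = M/Q_s = 8.97 kg / 0.0605833 kg/s = 148.061 s
Convert to SI: D = 0.0475 m, h = 0.00874 m, N = 128.8/60 = 2.14667 rev/s
γ̇ = π D N / h = (π)(0.0475)(2.14667) / 0.00874 = 36.6519 s⁻¹
ΔT = η·γ̇²·t_res/(ρ·cp) = [1426 × 36.6519² × 148.061] / [1159 × 1635] = 149.676 K

value=149.7 K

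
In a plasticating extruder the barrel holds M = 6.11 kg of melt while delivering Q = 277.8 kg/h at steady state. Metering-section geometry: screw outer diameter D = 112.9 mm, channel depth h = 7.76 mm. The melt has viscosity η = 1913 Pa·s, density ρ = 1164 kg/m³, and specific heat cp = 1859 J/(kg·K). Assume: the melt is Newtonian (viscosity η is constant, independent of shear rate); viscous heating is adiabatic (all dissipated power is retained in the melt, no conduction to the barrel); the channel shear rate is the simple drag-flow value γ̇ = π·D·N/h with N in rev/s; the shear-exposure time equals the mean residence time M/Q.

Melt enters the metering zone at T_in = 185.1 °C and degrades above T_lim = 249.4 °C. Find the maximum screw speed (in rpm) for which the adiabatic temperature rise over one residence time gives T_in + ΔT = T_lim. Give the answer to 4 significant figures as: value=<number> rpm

value=39.79 rpm

Q_s = Q / 3600 = 277.8 / 3600 = 0.0771667 kg/s
Mean residence time: t_res = M/Q_s = 6.11 kg / 0.0771667 kg/s = 79.1793 s
D = 112.9 mm = 0.1129 m;  h = 7.76 mm = 0.00776 m
Allowable rise: ΔT_a = T_lim − T_in = 249.4 − 185.1 = 64.3 K
Invert ΔT = ηγ̇²t_res/(ρcp) for γ̇: γ̇_max² = ΔT_a ρ cp / (η t_res) = 64.3·1164·1859 / (1913·79.1793) = 918.58 s⁻²
Take the square root: γ̇_max = √(918.58) = 30.3081 s⁻¹
N_max = γ̇_max h / (πD) = 30.3081·0.00776/(π·0.1129) = 0.663096 rev/s → ×60 = 39.7858 rpm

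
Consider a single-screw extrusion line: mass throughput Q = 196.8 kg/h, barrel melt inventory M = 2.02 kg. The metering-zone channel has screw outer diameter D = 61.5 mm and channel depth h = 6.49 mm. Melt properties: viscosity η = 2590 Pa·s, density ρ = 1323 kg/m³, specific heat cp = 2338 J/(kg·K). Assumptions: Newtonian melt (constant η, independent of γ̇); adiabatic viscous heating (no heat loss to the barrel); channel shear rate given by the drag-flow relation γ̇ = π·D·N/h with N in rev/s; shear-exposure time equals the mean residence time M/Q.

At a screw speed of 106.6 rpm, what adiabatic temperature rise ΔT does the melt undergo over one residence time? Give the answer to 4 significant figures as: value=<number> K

Q_s = Q / 3600 = 196.8 / 3600 = 0.0546667 kg/s
t_res = M / Q_s = 2.02 ÷ 0.0546667 = 36.9512 s
Convert to SI: D = 0.0615 m, h = 0.00649 m, N = 106.6/60 = 1.77667 rev/s
γ̇ = π D N / h = (π)(0.0615)(1.77667) / 0.00649 = 52.8915 s⁻¹
ΔT = η·γ̇²·t_res/(ρ·cp) = [2590 × 52.8915² × 36.9512] / [1323 × 2338] = 86.5559 K

value=86.56 K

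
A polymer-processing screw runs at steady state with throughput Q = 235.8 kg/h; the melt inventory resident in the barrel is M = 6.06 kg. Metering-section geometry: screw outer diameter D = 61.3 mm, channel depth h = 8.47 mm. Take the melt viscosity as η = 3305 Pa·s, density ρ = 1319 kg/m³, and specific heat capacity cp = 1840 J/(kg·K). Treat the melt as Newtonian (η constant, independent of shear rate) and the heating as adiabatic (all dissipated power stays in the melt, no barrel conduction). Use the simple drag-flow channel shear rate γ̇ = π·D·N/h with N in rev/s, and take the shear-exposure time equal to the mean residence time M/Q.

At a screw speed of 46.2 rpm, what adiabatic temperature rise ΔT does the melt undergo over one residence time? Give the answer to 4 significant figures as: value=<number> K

Convert throughput: Q = 235.8 kg/h = 235.8/3600 = 0.0655 kg/s
t_res = M / Q_s = 6.06 / 0.0655 = 92.5191 s
Convert to SI: D = 0.0613 m, h = 0.00847 m, N = 46.2/60 = 0.77 rev/s
γ̇ = π·D·N / h = π · 0.0613 · 0.77 / 0.00847 = 17.5072 s⁻¹
ΔT = η·γ̇²·t_res / (ρ·cp) = 3305 · (17.5072)² · 92.5191 / (1319 · 1840) = 38.6167 K

value=38.62 K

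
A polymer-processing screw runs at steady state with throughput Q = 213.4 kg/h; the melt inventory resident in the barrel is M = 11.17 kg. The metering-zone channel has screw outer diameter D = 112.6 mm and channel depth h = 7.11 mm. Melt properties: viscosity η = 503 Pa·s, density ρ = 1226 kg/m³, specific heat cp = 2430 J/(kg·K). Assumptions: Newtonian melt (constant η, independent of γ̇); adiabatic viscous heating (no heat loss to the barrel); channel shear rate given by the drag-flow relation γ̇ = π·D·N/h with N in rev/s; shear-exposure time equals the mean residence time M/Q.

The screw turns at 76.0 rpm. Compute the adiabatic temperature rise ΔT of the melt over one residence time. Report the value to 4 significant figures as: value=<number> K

value=126.4 K

Throughput in SI: Q_s = 213.4 kg/h ÷ 3600 s/h = 0.0592778 kg/s
t_res = M / Q_s = 11.17 / 0.0592778 = 188.435 s
Convert to SI: D = 0.1126 m, h = 0.00711 m, N = 76.0/60 = 1.26667 rev/s
Shear rate: γ̇ = πDN/h = π·0.1126·1.26667/0.00711 = 63.0204 s⁻¹
Adiabatic rise: ΔT = η γ̇² t_res / (ρ cp) = 503·(63.0204)²·188.435 / (1226·2430) = 126.356 K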